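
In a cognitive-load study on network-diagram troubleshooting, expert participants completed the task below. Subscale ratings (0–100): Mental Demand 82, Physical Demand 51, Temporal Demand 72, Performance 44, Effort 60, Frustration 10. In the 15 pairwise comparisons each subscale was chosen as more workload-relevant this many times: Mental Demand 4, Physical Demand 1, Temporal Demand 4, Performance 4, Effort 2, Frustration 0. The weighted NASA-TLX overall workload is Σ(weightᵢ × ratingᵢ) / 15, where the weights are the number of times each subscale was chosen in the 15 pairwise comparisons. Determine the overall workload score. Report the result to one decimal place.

The tallies are the weights (they sum to 15).
Weighted sum = 4·82 + 1·51 + 4·72 + 4·44 + 2·60 + 0·10
            = 328 + 51 + 288 + 176 + 120 + 0 = 963.
Overall workload = 963 / 15 = 64.2000 ≈ 64.2.

64.2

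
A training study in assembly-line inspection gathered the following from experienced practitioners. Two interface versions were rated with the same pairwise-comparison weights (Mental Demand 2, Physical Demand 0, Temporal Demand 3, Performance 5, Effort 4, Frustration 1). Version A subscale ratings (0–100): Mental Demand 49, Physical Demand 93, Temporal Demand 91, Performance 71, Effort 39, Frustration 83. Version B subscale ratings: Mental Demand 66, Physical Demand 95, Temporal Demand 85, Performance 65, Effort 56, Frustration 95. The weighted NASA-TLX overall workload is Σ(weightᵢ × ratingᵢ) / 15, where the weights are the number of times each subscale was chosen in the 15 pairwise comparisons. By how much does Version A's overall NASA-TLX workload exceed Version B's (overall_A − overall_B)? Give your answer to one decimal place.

-4.4

Version A weighted sum = 2·49 + 0·93 + 3·91 + 5·71 + 4·39 + 1·83 = 98 + 0 + 273 + 355 + 156 + 83 = 965; overall_A = 965/15 = 64.3333.
Version B weighted sum = 2·66 + 0·95 + 3·85 + 5·65 + 4·56 + 1·95 = 132 + 0 + 255 + 325 + 224 + 95 = 1031; overall_B = 1031/15 = 68.7333.
Difference = 64.3333 − 68.7333 = -4.4000 ≈ -4.4.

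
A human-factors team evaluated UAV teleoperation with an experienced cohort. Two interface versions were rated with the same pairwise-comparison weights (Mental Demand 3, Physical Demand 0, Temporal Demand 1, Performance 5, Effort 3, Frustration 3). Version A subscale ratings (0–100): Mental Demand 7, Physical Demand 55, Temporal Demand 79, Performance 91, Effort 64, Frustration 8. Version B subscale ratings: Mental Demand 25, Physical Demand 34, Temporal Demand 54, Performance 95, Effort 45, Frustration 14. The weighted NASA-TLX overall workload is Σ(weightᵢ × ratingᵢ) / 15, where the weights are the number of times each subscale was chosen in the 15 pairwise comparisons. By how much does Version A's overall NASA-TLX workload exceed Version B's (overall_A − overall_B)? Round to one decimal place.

Version A weighted sum = 3·7 + 0·55 + 1·79 + 5·91 + 3·64 + 3·8 = 21 + 0 + 79 + 455 + 192 + 24 = 771; overall_A = 771/15 = 51.4000.
Version B weighted sum = 3·25 + 0·34 + 1·54 + 5·95 + 3·45 + 3·14 = 75 + 0 + 54 + 475 + 135 + 42 = 781; overall_B = 781/15 = 52.0667.
Difference = 51.4000 − 52.0667 = -0.6667 ≈ -0.7.

-0.7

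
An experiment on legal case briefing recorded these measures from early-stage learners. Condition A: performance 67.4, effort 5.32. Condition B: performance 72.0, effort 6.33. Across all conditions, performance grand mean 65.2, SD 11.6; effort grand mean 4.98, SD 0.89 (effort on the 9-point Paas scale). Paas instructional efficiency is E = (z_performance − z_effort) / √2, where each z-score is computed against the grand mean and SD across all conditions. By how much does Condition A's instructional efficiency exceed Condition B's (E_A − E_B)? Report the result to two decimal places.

0.52

Condition A: z_P = (67.4 − 65.2)/11.6 = 0.1897; z_E = (5.32 − 4.98)/0.89 = 0.3820; E_A = (0.1897 − 0.3820)/√2 = -0.1360.
Condition B: z_P = (72.0 − 65.2)/11.6 = 0.5862; z_E = (6.33 − 4.98)/0.89 = 1.5169; E_B = (0.5862 − 1.5169)/√2 = -0.6581.
E_A − E_B = -0.1360 − (-0.6581) = 0.5221 ≈ 0.52.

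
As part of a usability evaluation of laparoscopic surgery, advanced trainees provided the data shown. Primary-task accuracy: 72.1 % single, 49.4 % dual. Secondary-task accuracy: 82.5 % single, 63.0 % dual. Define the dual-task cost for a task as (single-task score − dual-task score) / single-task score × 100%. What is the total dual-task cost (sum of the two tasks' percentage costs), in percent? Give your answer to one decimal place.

Primary cost = (72.1 − 49.4) / 72.1 × 100% = 31.4840%.
Secondary cost = (82.5 − 63.0) / 82.5 × 100% = 23.6364%.
Total = 31.4840% + 23.6364% = 55.1204% ≈ 55.1%.

55.1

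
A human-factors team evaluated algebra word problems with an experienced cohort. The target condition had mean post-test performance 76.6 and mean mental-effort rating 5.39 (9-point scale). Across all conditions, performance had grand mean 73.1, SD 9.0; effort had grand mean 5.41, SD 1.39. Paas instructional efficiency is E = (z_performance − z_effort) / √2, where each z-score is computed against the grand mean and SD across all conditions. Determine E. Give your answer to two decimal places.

z_performance = (76.6 − 73.1) / 9.0 = 3.5000 / 9.0 = 0.3889.
z_effort = (5.39 − 5.41) / 1.39 = -0.0200 / 1.39 = -0.0144.
z_P − z_E = 0.3889 − (-0.0144) = 0.4033.
E = 0.4033 / √2 = 0.4033 / 1.41421 = 0.2852 ≈ 0.29.

0.29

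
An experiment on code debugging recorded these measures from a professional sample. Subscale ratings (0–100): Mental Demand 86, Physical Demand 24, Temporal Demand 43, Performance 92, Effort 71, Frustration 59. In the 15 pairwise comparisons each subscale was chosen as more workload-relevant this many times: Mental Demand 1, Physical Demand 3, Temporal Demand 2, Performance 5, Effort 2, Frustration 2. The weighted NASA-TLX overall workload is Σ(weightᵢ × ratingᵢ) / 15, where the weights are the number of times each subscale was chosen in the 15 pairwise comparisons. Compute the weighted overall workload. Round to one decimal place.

64.3

The tallies are the weights (they sum to 15).
Weighted sum = 1·86 + 3·24 + 2·43 + 5·92 + 2·71 + 2·59
            = 86 + 72 + 86 + 460 + 142 + 118 = 964.
Overall workload = 964 / 15 = 64.2667 ≈ 64.3.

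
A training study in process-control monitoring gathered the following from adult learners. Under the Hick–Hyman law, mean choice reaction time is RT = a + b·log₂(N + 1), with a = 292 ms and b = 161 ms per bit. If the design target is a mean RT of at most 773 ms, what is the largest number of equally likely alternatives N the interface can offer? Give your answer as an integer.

Set 292 + 161·log₂(N + 1) ≤ 773.
log₂(N + 1) ≤ (773 − 292) / 161 = 2.9876.
N + 1 ≤ 2^2.9876 = 7.9315.
N ≤ 6.9315, so the largest integer N is 6.

6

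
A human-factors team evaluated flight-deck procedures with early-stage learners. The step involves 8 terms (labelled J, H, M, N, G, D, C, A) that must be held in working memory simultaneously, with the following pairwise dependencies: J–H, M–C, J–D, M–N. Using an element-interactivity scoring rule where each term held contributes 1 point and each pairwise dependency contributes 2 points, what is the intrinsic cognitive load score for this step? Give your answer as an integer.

16

Count of terms held simultaneously: 8.
Count of pairwise dependencies listed: 4.
Element contribution: 8 × 1 = 8.
Interaction contribution: 4 × 2 = 8.
Intrinsic load = 8 + 8 = 16.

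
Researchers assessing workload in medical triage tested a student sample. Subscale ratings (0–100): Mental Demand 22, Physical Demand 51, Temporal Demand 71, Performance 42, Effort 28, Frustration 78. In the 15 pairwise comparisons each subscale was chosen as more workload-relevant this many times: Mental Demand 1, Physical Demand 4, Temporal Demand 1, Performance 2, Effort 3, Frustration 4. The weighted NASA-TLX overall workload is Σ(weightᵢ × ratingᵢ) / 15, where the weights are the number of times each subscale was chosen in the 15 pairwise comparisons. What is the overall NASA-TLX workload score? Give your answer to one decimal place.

The tallies are the weights (they sum to 15).
Weighted sum = 1·22 + 4·51 + 1·71 + 2·42 + 3·28 + 4·78
            = 22 + 204 + 71 + 84 + 84 + 312 = 777.
Overall workload = 777 / 15 = 51.8000 ≈ 51.8.

51.8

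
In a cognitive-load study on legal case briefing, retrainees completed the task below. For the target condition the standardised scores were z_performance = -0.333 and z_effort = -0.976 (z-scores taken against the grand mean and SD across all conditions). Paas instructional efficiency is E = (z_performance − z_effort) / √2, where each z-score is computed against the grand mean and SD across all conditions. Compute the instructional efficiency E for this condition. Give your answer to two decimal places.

0.45

z_P − z_E = -0.333 − (-0.976) = 0.6430.
E = 0.6430 / √2 = 0.6430 / 1.41421 = 0.4547 ≈ 0.45.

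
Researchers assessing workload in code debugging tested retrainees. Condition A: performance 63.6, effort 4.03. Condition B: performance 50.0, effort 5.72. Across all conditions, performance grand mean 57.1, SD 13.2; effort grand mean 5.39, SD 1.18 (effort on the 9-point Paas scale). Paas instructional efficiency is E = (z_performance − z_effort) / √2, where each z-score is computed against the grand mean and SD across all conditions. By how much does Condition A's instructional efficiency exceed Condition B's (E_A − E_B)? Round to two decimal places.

Condition A: z_P = (63.6 − 57.1)/13.2 = 0.4924; z_E = (4.03 − 5.39)/1.18 = -1.1525; E_A = (0.4924 − (-1.1525))/√2 = 1.1631.
Condition B: z_P = (50.0 − 57.1)/13.2 = -0.5379; z_E = (5.72 − 5.39)/1.18 = 0.2797; E_B = (-0.5379 − 0.2797)/√2 = -0.5781.
E_A − E_B = 1.1631 − (-0.5781) = 1.7412 ≈ 1.74.

1.74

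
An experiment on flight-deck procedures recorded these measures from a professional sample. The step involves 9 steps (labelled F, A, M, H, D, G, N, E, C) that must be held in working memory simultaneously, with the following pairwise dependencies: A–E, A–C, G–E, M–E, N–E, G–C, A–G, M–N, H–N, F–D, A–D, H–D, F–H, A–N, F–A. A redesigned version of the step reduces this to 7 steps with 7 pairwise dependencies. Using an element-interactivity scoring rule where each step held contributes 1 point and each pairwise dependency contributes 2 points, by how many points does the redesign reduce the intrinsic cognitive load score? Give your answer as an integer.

Original: 9 × 1 + 15 × 2 = 9 + 30 = 39.
Redesigned: 7 × 1 + 7 × 2 = 7 + 14 = 21.
Reduction = 39 − 21 = 18.

18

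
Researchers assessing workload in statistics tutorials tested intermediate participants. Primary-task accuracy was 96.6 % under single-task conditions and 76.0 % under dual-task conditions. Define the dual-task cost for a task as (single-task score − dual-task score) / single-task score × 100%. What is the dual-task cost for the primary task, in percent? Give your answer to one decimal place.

21.3

Cost = (96.6 − 76.0) / 96.6 × 100%
     = 20.6000 / 96.6 × 100% = 21.3251%.
≈ 21.3%.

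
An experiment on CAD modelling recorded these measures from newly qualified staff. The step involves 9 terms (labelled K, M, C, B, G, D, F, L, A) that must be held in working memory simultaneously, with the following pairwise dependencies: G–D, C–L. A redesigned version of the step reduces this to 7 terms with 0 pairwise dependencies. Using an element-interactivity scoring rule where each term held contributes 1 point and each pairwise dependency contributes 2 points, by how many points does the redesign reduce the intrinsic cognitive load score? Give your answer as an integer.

Original: 9 × 1 + 2 × 2 = 9 + 4 = 13.
Redesigned: 7 × 1 + 0 × 2 = 7 + 0 = 7.
Reduction = 13 − 7 = 6.

6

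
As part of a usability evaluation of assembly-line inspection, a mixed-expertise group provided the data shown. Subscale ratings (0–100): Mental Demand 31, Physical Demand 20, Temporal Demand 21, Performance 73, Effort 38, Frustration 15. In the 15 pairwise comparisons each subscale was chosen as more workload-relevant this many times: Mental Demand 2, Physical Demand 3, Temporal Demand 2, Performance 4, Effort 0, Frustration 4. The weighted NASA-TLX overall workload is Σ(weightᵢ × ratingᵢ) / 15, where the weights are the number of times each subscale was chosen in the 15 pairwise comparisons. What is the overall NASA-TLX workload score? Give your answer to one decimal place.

The tallies are the weights (they sum to 15).
Weighted sum = 2·31 + 3·20 + 2·21 + 4·73 + 0·38 + 4·15
            = 62 + 60 + 42 + 292 + 0 + 60 = 516.
Overall workload = 516 / 15 = 34.4000 ≈ 34.4.

34.4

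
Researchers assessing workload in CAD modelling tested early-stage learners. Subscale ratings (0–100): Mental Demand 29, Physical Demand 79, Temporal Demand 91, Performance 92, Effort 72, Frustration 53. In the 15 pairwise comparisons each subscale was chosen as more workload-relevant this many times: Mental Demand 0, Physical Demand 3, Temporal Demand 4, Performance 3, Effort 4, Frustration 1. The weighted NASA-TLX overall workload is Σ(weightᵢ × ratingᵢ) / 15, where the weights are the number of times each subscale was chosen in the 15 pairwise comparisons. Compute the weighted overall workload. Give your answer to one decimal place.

The tallies are the weights (they sum to 15).
Weighted sum = 0·29 + 3·79 + 4·91 + 3·92 + 4·72 + 1·53
            = 0 + 237 + 364 + 276 + 288 + 53 = 1218.
Overall workload = 1218 / 15 = 81.2000 ≈ 81.2.

81.2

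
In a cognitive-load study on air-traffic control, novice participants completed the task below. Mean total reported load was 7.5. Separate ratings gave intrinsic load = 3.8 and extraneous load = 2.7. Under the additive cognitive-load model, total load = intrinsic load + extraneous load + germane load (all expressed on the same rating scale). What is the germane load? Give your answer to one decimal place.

germane load = total − intrinsic − extraneous
             = 7.5 − 3.8 − 2.7 = 1.0.

1.0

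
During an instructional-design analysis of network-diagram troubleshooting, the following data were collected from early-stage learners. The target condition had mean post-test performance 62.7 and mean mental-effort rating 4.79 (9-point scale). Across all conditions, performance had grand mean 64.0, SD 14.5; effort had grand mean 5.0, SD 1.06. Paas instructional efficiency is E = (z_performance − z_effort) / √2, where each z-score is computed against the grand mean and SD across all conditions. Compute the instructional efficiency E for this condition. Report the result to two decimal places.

z_performance = (62.7 − 64.0) / 14.5 = -1.3000 / 14.5 = -0.0897.
z_effort = (4.79 − 5.0) / 1.06 = -0.2100 / 1.06 = -0.1981.
z_P − z_E = -0.0897 − (-0.1981) = 0.1084.
E = 0.1084 / √2 = 0.1084 / 1.41421 = 0.0767 ≈ 0.08.

0.08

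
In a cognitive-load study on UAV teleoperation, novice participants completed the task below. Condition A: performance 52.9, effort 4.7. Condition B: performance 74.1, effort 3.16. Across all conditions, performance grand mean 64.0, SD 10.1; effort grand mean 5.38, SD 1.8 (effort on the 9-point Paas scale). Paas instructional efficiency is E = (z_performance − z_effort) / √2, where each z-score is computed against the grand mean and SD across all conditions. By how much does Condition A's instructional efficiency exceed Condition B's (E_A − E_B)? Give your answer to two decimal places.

-2.09

Condition A: z_P = (52.9 − 64.0)/10.1 = -1.0990; z_E = (4.7 − 5.38)/1.8 = -0.3778; E_A = (-1.0990 − (-0.3778))/√2 = -0.5100.
Condition B: z_P = (74.1 − 64.0)/10.1 = 1.0000; z_E = (3.16 − 5.38)/1.8 = -1.2333; E_B = (1.0000 − (-1.2333))/√2 = 1.5792.
E_A − E_B = -0.5100 − 1.5792 = -2.0892 ≈ -2.09.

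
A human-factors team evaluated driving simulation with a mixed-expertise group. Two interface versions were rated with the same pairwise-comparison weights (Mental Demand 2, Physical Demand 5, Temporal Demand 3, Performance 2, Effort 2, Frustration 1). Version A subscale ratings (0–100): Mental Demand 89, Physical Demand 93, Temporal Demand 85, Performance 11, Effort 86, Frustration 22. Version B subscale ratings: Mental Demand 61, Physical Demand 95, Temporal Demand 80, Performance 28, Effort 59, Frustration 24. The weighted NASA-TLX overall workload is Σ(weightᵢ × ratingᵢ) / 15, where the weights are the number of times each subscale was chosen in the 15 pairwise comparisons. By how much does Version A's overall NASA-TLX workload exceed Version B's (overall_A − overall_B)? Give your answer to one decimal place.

Version A weighted sum = 2·89 + 5·93 + 3·85 + 2·11 + 2·86 + 1·22 = 178 + 465 + 255 + 22 + 172 + 22 = 1114; overall_A = 1114/15 = 74.2667.
Version B weighted sum = 2·61 + 5·95 + 3·80 + 2·28 + 2·59 + 1·24 = 122 + 475 + 240 + 56 + 118 + 24 = 1035; overall_B = 1035/15 = 69.0000.
Difference = 74.2667 − 69.0000 = 5.2667 ≈ 5.3.

5.3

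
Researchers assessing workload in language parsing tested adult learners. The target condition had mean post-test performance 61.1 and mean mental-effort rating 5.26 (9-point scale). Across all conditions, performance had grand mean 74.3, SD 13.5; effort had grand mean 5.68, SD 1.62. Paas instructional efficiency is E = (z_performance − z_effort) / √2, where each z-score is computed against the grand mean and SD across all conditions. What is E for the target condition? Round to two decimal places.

z_performance = (61.1 − 74.3) / 13.5 = -13.2000 / 13.5 = -0.9778.
z_effort = (5.26 − 5.68) / 1.62 = -0.4200 / 1.62 = -0.2593.
z_P − z_E = -0.9778 − (-0.2593) = -0.7185.
E = -0.7185 / √2 = -0.7185 / 1.41421 = -0.5081 ≈ -0.51.

-0.51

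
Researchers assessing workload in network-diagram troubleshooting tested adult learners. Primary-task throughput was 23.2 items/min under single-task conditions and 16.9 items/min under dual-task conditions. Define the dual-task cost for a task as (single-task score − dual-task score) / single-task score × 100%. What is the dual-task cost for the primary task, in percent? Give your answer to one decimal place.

Cost = (23.2 − 16.9) / 23.2 × 100%
     = 6.3000 / 23.2 × 100% = 27.1552%.
≈ 27.2%.

27.2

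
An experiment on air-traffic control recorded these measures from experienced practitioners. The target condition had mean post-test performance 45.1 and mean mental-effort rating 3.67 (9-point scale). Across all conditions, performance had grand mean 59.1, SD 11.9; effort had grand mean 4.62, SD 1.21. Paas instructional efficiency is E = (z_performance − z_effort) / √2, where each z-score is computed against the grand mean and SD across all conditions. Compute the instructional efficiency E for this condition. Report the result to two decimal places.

z_performance = (45.1 − 59.1) / 11.9 = -14.0000 / 11.9 = -1.1765.
z_effort = (3.67 − 4.62) / 1.21 = -0.9500 / 1.21 = -0.7851.
z_P − z_E = -1.1765 − (-0.7851) = -0.3914.
E = -0.3914 / √2 = -0.3914 / 1.41421 = -0.2768 ≈ -0.28.

-0.28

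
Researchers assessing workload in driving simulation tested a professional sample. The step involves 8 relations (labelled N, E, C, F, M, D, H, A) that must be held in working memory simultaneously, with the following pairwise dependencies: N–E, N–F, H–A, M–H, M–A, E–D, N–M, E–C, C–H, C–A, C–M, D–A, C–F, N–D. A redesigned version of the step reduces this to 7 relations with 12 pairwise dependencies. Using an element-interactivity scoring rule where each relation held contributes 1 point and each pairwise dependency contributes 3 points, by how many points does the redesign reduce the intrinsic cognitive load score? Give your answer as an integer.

7

Original: 8 × 1 + 14 × 3 = 8 + 42 = 50.
Redesigned: 7 × 1 + 12 × 3 = 7 + 36 = 43.
Reduction = 50 − 43 = 7.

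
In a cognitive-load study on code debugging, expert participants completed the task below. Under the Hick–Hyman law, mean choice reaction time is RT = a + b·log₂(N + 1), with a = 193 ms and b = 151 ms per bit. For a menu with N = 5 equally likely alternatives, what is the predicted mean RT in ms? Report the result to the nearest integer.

583

log₂(5 + 1) = log₂(6) = 2.5850.
RT = 193 + 151 × 2.5850 = 193 + 390.3350 = 583.3350 ms.
≈ 583 ms.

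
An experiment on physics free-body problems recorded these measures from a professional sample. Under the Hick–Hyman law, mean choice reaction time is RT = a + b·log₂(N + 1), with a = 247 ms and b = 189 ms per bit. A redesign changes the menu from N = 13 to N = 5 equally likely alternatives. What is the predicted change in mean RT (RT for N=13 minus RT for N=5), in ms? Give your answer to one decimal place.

231.0

RT(13) = 247 + 189·log₂(14) = 247 + 189·3.8074 = 966.5986 ms.
RT(5) = 247 + 189·log₂(6) = 247 + 189·2.5850 = 735.5650 ms.
Difference = 966.5986 − 735.5650 = 231.0336 ≈ 231.0 ms.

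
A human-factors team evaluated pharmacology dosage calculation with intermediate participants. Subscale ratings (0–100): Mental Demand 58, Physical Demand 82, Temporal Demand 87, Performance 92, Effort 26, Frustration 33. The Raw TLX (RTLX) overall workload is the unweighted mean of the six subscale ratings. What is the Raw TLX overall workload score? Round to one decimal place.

63.0

Sum of ratings = 58 + 82 + 87 + 92 + 26 + 33 = 378.
RTLX = 378 / 6 = 63.0000 ≈ 63.0.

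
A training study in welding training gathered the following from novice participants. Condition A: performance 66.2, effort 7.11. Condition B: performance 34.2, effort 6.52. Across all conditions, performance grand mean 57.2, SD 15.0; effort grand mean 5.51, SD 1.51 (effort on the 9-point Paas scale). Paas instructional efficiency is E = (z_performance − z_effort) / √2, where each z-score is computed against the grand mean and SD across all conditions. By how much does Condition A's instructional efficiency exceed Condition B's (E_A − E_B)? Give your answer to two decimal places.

Condition A: z_P = (66.2 − 57.2)/15.0 = 0.6000; z_E = (7.11 − 5.51)/1.51 = 1.0596; E_A = (0.6000 − 1.0596)/√2 = -0.3250.
Condition B: z_P = (34.2 − 57.2)/15.0 = -1.5333; z_E = (6.52 − 5.51)/1.51 = 0.6689; E_B = (-1.5333 − 0.6689)/√2 = -1.5572.
E_A − E_B = -0.3250 − (-1.5572) = 1.2322 ≈ 1.23.

1.23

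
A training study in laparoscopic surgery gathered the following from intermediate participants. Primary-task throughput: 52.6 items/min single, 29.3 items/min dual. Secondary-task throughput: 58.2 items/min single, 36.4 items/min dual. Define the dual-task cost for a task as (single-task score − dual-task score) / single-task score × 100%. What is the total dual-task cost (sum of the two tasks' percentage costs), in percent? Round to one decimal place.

81.8

Primary cost = (52.6 − 29.3) / 52.6 × 100% = 44.2966%.
Secondary cost = (58.2 − 36.4) / 58.2 × 100% = 37.4570%.
Total = 44.2966% + 37.4570% = 81.7536% ≈ 81.8%.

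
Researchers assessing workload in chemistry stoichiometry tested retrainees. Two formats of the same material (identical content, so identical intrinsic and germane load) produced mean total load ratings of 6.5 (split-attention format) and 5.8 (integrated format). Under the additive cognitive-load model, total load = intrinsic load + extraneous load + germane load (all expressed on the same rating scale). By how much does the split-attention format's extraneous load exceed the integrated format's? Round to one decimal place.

Intrinsic and germane load are equal across formats, so the difference in total load equals the difference in extraneous load.
Extraneous-load difference = 6.5 − 5.8 = 0.7.

0.7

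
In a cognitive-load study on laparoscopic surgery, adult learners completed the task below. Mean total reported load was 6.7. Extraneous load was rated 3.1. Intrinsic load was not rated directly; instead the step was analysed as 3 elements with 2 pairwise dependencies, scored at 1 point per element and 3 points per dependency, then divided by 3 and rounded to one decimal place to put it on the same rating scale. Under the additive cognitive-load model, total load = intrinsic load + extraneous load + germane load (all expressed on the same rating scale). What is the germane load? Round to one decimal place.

0.6

Intrinsic (element-interactivity): (3 × 1 + 2 × 3) / 3 = 9 / 3 = 3.0000 → 3.0.
germane load = total − intrinsic − extraneous
             = 6.7 − 3.0 − 3.1 = 0.6.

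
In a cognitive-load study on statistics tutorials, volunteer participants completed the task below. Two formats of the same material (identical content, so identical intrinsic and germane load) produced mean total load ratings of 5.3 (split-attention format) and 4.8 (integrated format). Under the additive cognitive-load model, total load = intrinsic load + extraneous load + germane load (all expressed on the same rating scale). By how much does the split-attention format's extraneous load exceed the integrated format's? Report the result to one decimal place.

0.5

Intrinsic and germane load are equal across formats, so the difference in total load equals the difference in extraneous load.
Extraneous-load difference = 5.3 − 4.8 = 0.5.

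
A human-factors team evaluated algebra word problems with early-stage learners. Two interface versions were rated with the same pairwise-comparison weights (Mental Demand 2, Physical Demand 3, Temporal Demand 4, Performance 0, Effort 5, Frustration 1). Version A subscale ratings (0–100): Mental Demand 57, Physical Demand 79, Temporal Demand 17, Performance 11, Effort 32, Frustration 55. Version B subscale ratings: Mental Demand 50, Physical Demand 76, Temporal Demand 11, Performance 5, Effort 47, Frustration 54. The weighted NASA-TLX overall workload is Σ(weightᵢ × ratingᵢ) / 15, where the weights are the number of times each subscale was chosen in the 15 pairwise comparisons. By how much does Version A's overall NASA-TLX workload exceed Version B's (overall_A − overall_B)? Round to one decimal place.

Version A weighted sum = 2·57 + 3·79 + 4·17 + 0·11 + 5·32 + 1·55 = 114 + 237 + 68 + 0 + 160 + 55 = 634; overall_A = 634/15 = 42.2667.
Version B weighted sum = 2·50 + 3·76 + 4·11 + 0·5 + 5·47 + 1·54 = 100 + 228 + 44 + 0 + 235 + 54 = 661; overall_B = 661/15 = 44.0667.
Difference = 42.2667 − 44.0667 = -1.8000 ≈ -1.8.

-1.8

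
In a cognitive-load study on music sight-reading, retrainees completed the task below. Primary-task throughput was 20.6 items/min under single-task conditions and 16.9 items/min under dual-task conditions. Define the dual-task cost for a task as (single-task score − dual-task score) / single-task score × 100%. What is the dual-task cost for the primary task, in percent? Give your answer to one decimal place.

18.0

Cost = (20.6 − 16.9) / 20.6 × 100%
     = 3.7000 / 20.6 × 100% = 17.9612%.
≈ 18.0%.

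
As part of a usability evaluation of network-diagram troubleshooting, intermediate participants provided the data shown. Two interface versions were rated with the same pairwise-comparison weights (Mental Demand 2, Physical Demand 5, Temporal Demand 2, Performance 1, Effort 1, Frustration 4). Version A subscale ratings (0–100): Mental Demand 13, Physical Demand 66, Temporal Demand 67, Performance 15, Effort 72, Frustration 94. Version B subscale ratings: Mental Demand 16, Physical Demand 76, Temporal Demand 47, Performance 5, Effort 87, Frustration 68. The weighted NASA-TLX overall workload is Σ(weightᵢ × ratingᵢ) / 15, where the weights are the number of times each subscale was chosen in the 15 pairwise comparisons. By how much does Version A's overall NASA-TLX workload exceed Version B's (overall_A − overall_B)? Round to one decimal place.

Version A weighted sum = 2·13 + 5·66 + 2·67 + 1·15 + 1·72 + 4·94 = 26 + 330 + 134 + 15 + 72 + 376 = 953; overall_A = 953/15 = 63.5333.
Version B weighted sum = 2·16 + 5·76 + 2·47 + 1·5 + 1·87 + 4·68 = 32 + 380 + 94 + 5 + 87 + 272 = 870; overall_B = 870/15 = 58.0000.
Difference = 63.5333 − 58.0000 = 5.5333 ≈ 5.5.

5.5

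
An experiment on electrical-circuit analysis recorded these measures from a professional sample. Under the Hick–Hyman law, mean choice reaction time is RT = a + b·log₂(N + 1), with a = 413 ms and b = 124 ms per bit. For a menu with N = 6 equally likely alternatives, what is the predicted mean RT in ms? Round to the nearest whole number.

log₂(6 + 1) = log₂(7) = 2.8074.
RT = 413 + 124 × 2.8074 = 413 + 348.1176 = 761.1176 ms.
≈ 761 ms.

761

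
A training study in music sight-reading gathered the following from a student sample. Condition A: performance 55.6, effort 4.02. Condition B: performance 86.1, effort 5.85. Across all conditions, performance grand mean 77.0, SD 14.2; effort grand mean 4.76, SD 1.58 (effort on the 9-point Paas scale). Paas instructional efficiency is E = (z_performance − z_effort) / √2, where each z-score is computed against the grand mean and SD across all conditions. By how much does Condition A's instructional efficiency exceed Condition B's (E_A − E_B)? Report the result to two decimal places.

Condition A: z_P = (55.6 − 77.0)/14.2 = -1.5070; z_E = (4.02 − 4.76)/1.58 = -0.4684; E_A = (-1.5070 − (-0.4684))/√2 = -0.7344.
Condition B: z_P = (86.1 − 77.0)/14.2 = 0.6408; z_E = (5.85 − 4.76)/1.58 = 0.6899; E_B = (0.6408 − 0.6899)/√2 = -0.0347.
E_A − E_B = -0.7344 − (-0.0347) = -0.6997 ≈ -0.70.

-0.70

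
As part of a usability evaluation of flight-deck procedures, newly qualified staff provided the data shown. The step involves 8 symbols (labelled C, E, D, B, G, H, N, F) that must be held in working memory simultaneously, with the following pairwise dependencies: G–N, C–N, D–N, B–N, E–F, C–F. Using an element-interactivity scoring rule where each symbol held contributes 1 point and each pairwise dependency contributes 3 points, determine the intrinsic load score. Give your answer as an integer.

Count of symbols held simultaneously: 8.
Count of pairwise dependencies listed: 6.
Element contribution: 8 × 1 = 8.
Interaction contribution: 6 × 3 = 18.
Intrinsic load = 8 + 18 = 26.

26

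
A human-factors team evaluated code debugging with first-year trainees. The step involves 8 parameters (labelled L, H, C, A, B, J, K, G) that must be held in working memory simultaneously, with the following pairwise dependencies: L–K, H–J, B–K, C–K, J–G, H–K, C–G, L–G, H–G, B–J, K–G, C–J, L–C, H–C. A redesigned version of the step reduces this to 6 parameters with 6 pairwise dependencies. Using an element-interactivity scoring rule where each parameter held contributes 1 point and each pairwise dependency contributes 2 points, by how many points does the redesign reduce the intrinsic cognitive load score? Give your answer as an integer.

Original: 8 × 1 + 14 × 2 = 8 + 28 = 36.
Redesigned: 6 × 1 + 6 × 2 = 6 + 12 = 18.
Reduction = 36 − 18 = 18.

18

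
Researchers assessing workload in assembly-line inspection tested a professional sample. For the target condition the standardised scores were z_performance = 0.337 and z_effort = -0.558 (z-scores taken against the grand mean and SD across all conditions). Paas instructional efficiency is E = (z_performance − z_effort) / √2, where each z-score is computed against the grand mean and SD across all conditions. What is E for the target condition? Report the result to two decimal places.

z_P − z_E = 0.337 − (-0.558) = 0.8950.
E = 0.8950 / √2 = 0.8950 / 1.41421 = 0.6329 ≈ 0.63.

0.63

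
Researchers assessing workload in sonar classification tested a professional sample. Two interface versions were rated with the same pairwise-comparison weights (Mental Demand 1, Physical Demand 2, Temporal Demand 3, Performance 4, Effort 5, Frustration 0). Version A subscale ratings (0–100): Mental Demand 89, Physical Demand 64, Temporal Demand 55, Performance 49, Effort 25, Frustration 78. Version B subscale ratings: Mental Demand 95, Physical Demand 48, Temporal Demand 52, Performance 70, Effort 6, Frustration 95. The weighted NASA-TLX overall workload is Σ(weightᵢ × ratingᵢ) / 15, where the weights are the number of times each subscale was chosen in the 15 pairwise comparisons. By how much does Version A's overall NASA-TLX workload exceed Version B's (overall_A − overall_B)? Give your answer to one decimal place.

Version A weighted sum = 1·89 + 2·64 + 3·55 + 4·49 + 5·25 + 0·78 = 89 + 128 + 165 + 196 + 125 + 0 = 703; overall_A = 703/15 = 46.8667.
Version B weighted sum = 1·95 + 2·48 + 3·52 + 4·70 + 5·6 + 0·95 = 95 + 96 + 156 + 280 + 30 + 0 = 657; overall_B = 657/15 = 43.8000.
Difference = 46.8667 − 43.8000 = 3.0667 ≈ 3.1.

3.1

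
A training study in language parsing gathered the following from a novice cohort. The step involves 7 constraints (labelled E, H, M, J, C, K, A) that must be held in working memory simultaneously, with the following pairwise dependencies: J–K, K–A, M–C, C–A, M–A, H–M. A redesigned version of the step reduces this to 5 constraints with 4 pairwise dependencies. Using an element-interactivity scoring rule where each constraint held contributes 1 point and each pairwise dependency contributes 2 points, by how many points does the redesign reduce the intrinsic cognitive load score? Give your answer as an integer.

6

Original: 7 × 1 + 6 × 2 = 7 + 12 = 19.
Redesigned: 5 × 1 + 4 × 2 = 5 + 8 = 13.
Reduction = 19 − 13 = 6.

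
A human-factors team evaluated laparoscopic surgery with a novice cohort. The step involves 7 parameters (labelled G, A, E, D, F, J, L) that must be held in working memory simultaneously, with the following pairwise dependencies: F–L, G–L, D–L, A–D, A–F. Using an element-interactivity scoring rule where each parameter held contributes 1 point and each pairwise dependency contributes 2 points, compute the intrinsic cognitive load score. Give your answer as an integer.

Count of parameters held simultaneously: 7.
Count of pairwise dependencies listed: 5.
Element contribution: 7 × 1 = 7.
Interaction contribution: 5 × 2 = 10.
Intrinsic load = 7 + 10 = 17.

17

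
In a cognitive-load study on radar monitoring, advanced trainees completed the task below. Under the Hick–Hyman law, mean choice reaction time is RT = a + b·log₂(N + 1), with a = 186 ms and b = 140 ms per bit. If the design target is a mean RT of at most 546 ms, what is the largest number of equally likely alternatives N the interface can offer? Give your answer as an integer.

4

Set 186 + 140·log₂(N + 1) ≤ 546.
log₂(N + 1) ≤ (546 − 186) / 140 = 2.5714.
N + 1 ≤ 2^2.5714 = 5.9439.
N ≤ 4.9439, so the largest integer N is 4.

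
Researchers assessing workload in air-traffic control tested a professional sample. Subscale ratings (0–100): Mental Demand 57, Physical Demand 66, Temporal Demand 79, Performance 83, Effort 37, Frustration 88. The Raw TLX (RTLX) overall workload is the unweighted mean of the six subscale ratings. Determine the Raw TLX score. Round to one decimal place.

68.3

Sum of ratings = 57 + 66 + 79 + 83 + 37 + 88 = 410.
RTLX = 410 / 6 = 68.3333 ≈ 68.3.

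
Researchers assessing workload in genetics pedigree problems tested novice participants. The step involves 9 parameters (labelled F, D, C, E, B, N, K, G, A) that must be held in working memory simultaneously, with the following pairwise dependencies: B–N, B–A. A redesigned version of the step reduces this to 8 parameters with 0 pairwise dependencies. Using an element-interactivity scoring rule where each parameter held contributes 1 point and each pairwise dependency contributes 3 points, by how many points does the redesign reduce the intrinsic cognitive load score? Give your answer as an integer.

7

Original: 9 × 1 + 2 × 3 = 9 + 6 = 15.
Redesigned: 8 × 1 + 0 × 3 = 8 + 0 = 8.
Reduction = 15 − 8 = 7.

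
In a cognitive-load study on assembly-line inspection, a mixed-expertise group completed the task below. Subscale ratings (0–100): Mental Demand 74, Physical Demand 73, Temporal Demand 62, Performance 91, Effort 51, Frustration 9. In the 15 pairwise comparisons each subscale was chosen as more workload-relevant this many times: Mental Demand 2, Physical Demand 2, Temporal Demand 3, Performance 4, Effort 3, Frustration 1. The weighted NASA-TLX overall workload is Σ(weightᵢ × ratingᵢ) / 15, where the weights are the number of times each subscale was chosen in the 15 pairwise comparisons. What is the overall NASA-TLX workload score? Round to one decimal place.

67.1

The tallies are the weights (they sum to 15).
Weighted sum = 2·74 + 2·73 + 3·62 + 4·91 + 3·51 + 1·9
            = 148 + 146 + 186 + 364 + 153 + 9 = 1006.
Overall workload = 1006 / 15 = 67.0667 ≈ 67.1.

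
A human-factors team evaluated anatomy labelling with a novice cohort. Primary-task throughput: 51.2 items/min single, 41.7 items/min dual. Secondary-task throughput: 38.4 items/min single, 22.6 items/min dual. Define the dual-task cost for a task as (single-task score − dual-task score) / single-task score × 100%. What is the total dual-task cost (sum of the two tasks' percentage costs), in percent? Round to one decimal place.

59.7

Primary cost = (51.2 − 41.7) / 51.2 × 100% = 18.5547%.
Secondary cost = (38.4 − 22.6) / 38.4 × 100% = 41.1458%.
Total = 18.5547% + 41.1458% = 59.7005% ≈ 59.7%.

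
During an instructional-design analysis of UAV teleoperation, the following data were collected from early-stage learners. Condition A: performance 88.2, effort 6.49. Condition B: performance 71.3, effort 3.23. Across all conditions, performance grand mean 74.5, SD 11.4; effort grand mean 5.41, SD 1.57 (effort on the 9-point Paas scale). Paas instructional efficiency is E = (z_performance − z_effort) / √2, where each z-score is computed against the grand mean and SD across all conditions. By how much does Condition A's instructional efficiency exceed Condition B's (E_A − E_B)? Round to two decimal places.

-0.42

Condition A: z_P = (88.2 − 74.5)/11.4 = 1.2018; z_E = (6.49 − 5.41)/1.57 = 0.6879; E_A = (1.2018 − 0.6879)/√2 = 0.3634.
Condition B: z_P = (71.3 − 74.5)/11.4 = -0.2807; z_E = (3.23 − 5.41)/1.57 = -1.3885; E_B = (-0.2807 − (-1.3885))/√2 = 0.7833.
E_A − E_B = 0.3634 − 0.7833 = -0.4199 ≈ -0.42.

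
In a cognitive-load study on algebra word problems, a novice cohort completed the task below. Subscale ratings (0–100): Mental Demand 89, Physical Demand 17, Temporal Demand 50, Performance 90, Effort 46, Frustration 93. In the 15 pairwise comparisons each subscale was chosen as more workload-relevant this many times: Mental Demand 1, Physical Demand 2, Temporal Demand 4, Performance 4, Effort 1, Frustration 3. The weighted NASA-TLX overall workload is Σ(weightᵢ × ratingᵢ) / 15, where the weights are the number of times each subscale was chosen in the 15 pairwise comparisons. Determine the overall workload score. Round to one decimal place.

The tallies are the weights (they sum to 15).
Weighted sum = 1·89 + 2·17 + 4·50 + 4·90 + 1·46 + 3·93
            = 89 + 34 + 200 + 360 + 46 + 279 = 1008.
Overall workload = 1008 / 15 = 67.2000 ≈ 67.2.

67.2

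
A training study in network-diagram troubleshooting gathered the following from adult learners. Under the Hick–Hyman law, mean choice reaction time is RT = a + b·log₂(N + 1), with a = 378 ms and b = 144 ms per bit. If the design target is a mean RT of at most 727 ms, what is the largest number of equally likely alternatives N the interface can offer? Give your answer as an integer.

4

Set 378 + 144·log₂(N + 1) ≤ 727.
log₂(N + 1) ≤ (727 − 378) / 144 = 2.4236.
N + 1 ≤ 2^2.4236 = 5.3651.
N ≤ 4.3651, so the largest integer N is 4.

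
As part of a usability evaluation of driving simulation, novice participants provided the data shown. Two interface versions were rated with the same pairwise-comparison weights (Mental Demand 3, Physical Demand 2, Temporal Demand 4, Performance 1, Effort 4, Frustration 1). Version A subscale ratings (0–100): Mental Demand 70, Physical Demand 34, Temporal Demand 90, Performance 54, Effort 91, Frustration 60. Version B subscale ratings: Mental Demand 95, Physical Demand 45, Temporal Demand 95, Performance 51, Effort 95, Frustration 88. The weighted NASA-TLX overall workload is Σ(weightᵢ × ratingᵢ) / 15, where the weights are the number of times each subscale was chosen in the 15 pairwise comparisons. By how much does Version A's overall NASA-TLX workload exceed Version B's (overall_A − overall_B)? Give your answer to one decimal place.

-10.5

Version A weighted sum = 3·70 + 2·34 + 4·90 + 1·54 + 4·91 + 1·60 = 210 + 68 + 360 + 54 + 364 + 60 = 1116; overall_A = 1116/15 = 74.4000.
Version B weighted sum = 3·95 + 2·45 + 4·95 + 1·51 + 4·95 + 1·88 = 285 + 90 + 380 + 51 + 380 + 88 = 1274; overall_B = 1274/15 = 84.9333.
Difference = 74.4000 − 84.9333 = -10.5333 ≈ -10.5.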